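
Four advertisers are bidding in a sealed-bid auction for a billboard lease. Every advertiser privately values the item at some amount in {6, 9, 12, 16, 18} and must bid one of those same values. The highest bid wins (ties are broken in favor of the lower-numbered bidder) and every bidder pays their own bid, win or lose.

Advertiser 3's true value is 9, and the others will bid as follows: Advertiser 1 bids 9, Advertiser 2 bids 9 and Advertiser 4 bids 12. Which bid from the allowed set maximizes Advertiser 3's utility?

Bid 6: loses but pays 6, utility -6.
Bid 9: loses but pays 9, utility -9.
Bid 12: wins, pays 12, utility 9 - 12 = -3.
Bid 16: wins, pays 16, utility 9 - 16 = -7.
Bid 18: wins, pays 18, utility 9 - 18 = -9.
The best choice is 12 with utility -3.

12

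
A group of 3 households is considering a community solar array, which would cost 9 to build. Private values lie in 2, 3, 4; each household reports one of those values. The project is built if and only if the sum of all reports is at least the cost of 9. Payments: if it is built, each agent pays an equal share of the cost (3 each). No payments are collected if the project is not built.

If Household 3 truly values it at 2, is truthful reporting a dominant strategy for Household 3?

Yes

Check each profile of the others' reports and compare truth against every alternative report.
Others report (2, 4): truth gives 0, best alternative gives -1.
Others report (3, 3): truth gives 0, best alternative gives -1.
Others report (4, 2): truth gives 0, best alternative gives -1.
Others report (3, 4): truth gives -1, best alternative gives -1.
Others report (4, 3): truth gives -1, best alternative gives -1.
Others report (4, 4): truth gives -1, best alternative gives -1.
(Remaining 3 profiles checked similarly; truth is weakly best in each.)
In every case the truthful report is at least as good as any alternative, so it is a dominant strategy.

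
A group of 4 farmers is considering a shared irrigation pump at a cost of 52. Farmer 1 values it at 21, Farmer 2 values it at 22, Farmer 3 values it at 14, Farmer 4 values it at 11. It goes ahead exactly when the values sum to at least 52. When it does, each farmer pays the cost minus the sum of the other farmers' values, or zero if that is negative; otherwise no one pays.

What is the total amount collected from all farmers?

Total value 68 ≥ cost 52, so it is built.
Farmer 1: others sum to 47; max(0, 52 - 47) = 5.
Farmer 2: others sum to 46; max(0, 52 - 46) = 6.
Farmer 3: others sum to 54; max(0, 52 - 54) = 0.
Farmer 4: others sum to 57; max(0, 52 - 57) = 0.
Total collected = 5 + 6 + 0 + 0 = 11.

11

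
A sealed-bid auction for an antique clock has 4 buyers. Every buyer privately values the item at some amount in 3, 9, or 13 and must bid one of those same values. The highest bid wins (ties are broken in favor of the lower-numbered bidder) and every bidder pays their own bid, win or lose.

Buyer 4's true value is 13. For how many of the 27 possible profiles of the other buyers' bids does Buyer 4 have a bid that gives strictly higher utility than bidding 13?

20

Others bid (3, 3, 3): truth gives 0; bid 9 gives 4 > 0. Violating.
Others bid (3, 3, 13): truth gives -13; bid 3 gives -3 > -13. Violating.
Others bid (3, 9, 13): truth gives -13; bid 3 gives -3 > -13. Violating.
Others bid (3, 13, 3): truth gives -13; bid 3 gives -3 > -13. Violating.
Others bid (3, 3, 9): truth gives 0; no alternative beats it.
Others bid (3, 9, 3): truth gives 0; no alternative beats it.
(Checking all 27 profiles: 20 have a profitable deviation, 7 do not.)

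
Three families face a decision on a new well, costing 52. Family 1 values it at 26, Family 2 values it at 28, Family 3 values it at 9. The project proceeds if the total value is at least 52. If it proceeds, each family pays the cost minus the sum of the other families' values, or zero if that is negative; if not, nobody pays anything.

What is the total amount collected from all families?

Total value 63 ≥ cost 52, so it is built.
Family 1: others sum to 37; max(0, 52 - 37) = 15.
Family 2: others sum to 35; max(0, 52 - 35) = 17.
Family 3: others sum to 54; max(0, 52 - 54) = 0.
Total collected = 15 + 17 + 0 = 32.

32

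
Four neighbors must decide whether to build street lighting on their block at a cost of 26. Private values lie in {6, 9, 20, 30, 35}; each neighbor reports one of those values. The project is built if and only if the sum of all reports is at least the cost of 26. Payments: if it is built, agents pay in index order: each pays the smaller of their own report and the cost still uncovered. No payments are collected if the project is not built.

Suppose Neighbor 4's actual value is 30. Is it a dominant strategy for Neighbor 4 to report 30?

Yes

Check each profile of the others' reports and compare truth against every alternative report.
Others report (6, 6, 20): truth gives 30, best alternative gives 30.
Others report (6, 6, 30): truth gives 30, best alternative gives 30.
Others report (6, 6, 35): truth gives 30, best alternative gives 30.
Others report (6, 9, 20): truth gives 30, best alternative gives 30.
Others report (6, 9, 30): truth gives 30, best alternative gives 30.
Others report (6, 9, 35): truth gives 30, best alternative gives 30.
(Remaining 119 profiles checked similarly; truth is weakly best in each.)
In every case the truthful report is at least as good as any alternative, so it is a dominant strategy.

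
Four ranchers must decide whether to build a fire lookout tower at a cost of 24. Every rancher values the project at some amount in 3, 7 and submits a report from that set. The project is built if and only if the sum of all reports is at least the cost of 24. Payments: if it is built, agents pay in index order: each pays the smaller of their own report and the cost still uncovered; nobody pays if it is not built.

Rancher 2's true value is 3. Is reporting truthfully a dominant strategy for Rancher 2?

Yes

Check each profile of the others' reports and compare truth against every alternative report.
Others report (3, 7, 7): truth gives 0, best alternative gives -4.
Others report (7, 3, 7): truth gives 0, best alternative gives -4.
Others report (7, 7, 3): truth gives 0, best alternative gives -4.
Others report (7, 7, 7): truth gives 0, best alternative gives -4.
Others report (3, 3, 3): truth gives 0, best alternative gives 0.
Others report (3, 3, 7): truth gives 0, best alternative gives 0.
(Remaining 2 profiles checked similarly; truth is weakly best in each.)
In every case the truthful report is at least as good as any alternative, so it is a dominant strategy.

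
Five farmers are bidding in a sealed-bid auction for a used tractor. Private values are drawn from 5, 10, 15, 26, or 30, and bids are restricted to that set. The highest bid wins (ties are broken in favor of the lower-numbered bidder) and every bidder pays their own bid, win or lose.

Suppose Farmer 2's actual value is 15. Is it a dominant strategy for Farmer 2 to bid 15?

No

Consider the case where Farmer 1 bids 5, Farmer 3 bids 5, Farmer 4 bids 5 and Farmer 5 bids 5.
Truthful bid 15: wins, pays 15, utility 15 - 15 = 0.
Bid 10 instead: wins, pays 10, utility 15 - 10 = 5.
Since 5 > 0, bidding 10 is strictly better here, so truthful bidding is not dominant.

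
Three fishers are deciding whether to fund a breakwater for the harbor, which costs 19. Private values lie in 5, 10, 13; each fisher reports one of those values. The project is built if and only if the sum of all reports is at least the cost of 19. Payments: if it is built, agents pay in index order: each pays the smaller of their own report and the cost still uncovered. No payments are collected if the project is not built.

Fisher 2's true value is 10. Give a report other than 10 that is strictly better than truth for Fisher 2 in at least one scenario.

Suppose Fisher 1 reports 5 and Fisher 3 reports 10.
Report 10: project built, pays 10, utility 10 - 10 = 0.
Report 5: project built, pays 5, utility 10 - 5 = 5.
So reporting 5 beats truth here (5 > 0).

5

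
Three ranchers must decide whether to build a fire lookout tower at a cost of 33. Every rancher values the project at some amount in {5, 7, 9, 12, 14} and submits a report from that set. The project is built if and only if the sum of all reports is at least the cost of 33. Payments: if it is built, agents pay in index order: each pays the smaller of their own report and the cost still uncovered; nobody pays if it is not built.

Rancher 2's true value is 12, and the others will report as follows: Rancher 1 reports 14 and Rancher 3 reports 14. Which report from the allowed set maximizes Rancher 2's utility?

Report 5: project built, pays 5, utility 12 - 5 = 7.
Report 7: project built, pays 7, utility 12 - 7 = 5.
Report 9: project built, pays 9, utility 12 - 9 = 3.
Report 12: project built, pays 12, utility 12 - 12 = 0.
Report 14: project built, pays 14, utility 12 - 14 = -2.
The best choice is 5 with utility 7.

5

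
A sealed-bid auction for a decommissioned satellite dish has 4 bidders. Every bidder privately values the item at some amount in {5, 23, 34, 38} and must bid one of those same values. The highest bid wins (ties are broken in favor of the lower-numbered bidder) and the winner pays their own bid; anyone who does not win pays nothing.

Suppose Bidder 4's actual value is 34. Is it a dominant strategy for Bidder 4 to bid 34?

Consider the case where Bidder 1 bids 5, Bidder 2 bids 5 and Bidder 3 bids 5.
Truthful bid 34: wins, pays 34, utility 34 - 34 = 0.
Bid 23 instead: wins, pays 23, utility 34 - 23 = 11.
Since 11 > 0, bidding 23 is strictly better here, so truthful bidding is not dominant.

No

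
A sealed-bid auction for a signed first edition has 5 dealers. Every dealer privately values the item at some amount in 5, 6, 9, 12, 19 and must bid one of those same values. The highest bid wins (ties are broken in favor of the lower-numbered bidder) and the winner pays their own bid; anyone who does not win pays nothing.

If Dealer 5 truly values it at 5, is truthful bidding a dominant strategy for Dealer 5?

Check each profile of the others' bids and compare truth against every alternative bid.
Others bid (5, 5, 5, 5): truth gives 0, best alternative gives -1.
Others bid (5, 5, 5, 6): truth gives 0, best alternative gives 0.
Others bid (5, 5, 5, 9): truth gives 0, best alternative gives 0.
Others bid (5, 5, 5, 12): truth gives 0, best alternative gives 0.
Others bid (5, 5, 5, 19): truth gives 0, best alternative gives 0.
Others bid (5, 5, 6, 5): truth gives 0, best alternative gives 0.
(Remaining 619 profiles checked similarly; truth is weakly best in each.)
In every case the truthful bid is at least as good as any alternative, so it is a dominant strategy.

Yes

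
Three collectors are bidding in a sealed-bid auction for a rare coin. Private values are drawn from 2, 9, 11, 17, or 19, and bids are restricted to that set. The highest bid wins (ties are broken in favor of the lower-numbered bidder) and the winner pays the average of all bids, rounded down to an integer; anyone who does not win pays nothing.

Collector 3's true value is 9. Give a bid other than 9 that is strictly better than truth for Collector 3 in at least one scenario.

Suppose Collector 1 bids 2 and Collector 2 bids 9.
Bid 9: loses, pays 0, utility 0.
Bid 11: wins, pays 7, utility 9 - 7 = 2.
So bidding 11 beats truth here (2 > 0).

11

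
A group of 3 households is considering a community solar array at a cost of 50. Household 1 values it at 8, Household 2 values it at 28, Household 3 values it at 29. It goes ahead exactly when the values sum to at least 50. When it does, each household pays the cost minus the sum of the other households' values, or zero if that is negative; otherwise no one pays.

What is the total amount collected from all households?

Total value 65 ≥ cost 50, so it is built.
Household 1: others sum to 57; max(0, 50 - 57) = 0.
Household 2: others sum to 37; max(0, 50 - 37) = 13.
Household 3: others sum to 36; max(0, 50 - 36) = 14.
Total collected = 0 + 13 + 14 = 27.

27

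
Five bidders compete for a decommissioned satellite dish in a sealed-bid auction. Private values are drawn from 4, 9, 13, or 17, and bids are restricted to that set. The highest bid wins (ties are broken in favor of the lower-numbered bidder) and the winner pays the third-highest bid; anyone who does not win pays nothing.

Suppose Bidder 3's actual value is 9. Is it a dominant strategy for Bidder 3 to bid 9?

No

Consider the case where Bidder 1 bids 4, Bidder 2 bids 4, Bidder 4 bids 4 and Bidder 5 bids 13.
Truthful bid 9: loses, pays 0, utility 0.
Bid 13 instead: wins, pays 4, utility 9 - 4 = 5.
Since 5 > 0, bidding 13 is strictly better here, so truthful bidding is not dominant.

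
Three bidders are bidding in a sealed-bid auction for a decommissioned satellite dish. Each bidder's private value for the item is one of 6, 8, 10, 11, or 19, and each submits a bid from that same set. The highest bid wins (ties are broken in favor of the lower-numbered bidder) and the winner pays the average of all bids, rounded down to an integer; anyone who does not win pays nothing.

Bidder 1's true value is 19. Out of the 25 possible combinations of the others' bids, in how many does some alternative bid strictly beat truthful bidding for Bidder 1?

16

Others bid (6, 6): truth gives 9; bid 6 gives 13 > 9. Violating.
Others bid (6, 8): truth gives 8; bid 8 gives 12 > 8. Violating.
Others bid (6, 10): truth gives 8; bid 10 gives 11 > 8. Violating.
Others bid (6, 11): truth gives 7; bid 11 gives 10 > 7. Violating.
Others bid (6, 19): truth gives 5; no alternative beats it.
Others bid (8, 19): truth gives 4; no alternative beats it.
(Checking all 25 profiles: 16 have a profitable deviation, 9 do not.)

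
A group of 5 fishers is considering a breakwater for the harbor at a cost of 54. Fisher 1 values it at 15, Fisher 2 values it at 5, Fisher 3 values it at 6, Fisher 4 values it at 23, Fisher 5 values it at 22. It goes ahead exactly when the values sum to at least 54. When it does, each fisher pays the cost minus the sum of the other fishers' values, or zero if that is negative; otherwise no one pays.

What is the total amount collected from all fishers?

Total value 71 ≥ cost 54, so it is built.
Fisher 1: others sum to 56; max(0, 54 - 56) = 0.
Fisher 2: others sum to 66; max(0, 54 - 66) = 0.
Fisher 3: others sum to 65; max(0, 54 - 65) = 0.
Fisher 4: others sum to 48; max(0, 54 - 48) = 6.
Fisher 5: others sum to 49; max(0, 54 - 49) = 5.
Total collected = 0 + 0 + 0 + 6 + 5 = 11.

11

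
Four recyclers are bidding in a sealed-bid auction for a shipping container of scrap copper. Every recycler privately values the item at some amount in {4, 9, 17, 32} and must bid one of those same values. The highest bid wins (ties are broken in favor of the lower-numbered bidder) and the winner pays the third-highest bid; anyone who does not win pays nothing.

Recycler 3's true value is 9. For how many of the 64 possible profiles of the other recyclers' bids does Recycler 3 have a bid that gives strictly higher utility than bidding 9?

Others bid (4, 4, 17): truth gives 0; bid 17 gives 5 > 0. Violating.
Others bid (4, 4, 32): truth gives 0; bid 32 gives 5 > 0. Violating.
Others bid (4, 9, 4): truth gives 0; bid 17 gives 5 > 0. Violating.
Others bid (4, 17, 4): truth gives 0; bid 32 gives 5 > 0. Violating.
Others bid (4, 4, 4): truth gives 5; no alternative beats it.
Others bid (4, 4, 9): truth gives 5; no alternative beats it.
(Checking all 64 profiles: 6 have a profitable deviation, 58 do not.)

6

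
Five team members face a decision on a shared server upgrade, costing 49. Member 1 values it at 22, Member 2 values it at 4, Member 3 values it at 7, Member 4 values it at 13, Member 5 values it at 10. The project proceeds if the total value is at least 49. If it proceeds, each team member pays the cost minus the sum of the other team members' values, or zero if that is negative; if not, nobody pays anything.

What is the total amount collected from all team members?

Total value 56 ≥ cost 49, so it is built.
Member 1: others sum to 34; max(0, 49 - 34) = 15.
Member 2: others sum to 52; max(0, 49 - 52) = 0.
Member 3: others sum to 49; max(0, 49 - 49) = 0.
Member 4: others sum to 43; max(0, 49 - 43) = 6.
Member 5: others sum to 46; max(0, 49 - 46) = 3.
Total collected = 15 + 0 + 0 + 6 + 3 = 24.

24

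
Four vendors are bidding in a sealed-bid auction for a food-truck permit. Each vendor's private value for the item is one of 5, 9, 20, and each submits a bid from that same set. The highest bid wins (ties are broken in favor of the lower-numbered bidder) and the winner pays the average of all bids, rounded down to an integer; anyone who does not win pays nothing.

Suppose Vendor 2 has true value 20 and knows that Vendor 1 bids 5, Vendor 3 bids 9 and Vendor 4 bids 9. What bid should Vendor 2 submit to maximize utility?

9

Bid 5: loses, pays 0, utility 0.
Bid 9: wins, pays 8, utility 20 - 8 = 12.
Bid 20: wins, pays 10, utility 20 - 10 = 10.
The best choice is 9 with utility 12.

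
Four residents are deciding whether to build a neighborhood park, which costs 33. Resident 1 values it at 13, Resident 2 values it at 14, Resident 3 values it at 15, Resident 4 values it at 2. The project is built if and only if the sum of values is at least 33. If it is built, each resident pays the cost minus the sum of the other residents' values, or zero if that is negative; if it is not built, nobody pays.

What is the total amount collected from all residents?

Total value 44 ≥ cost 33, so it is built.
Resident 1: others sum to 31; max(0, 33 - 31) = 2.
Resident 2: others sum to 30; max(0, 33 - 30) = 3.
Resident 3: others sum to 29; max(0, 33 - 29) = 4.
Resident 4: others sum to 42; max(0, 33 - 42) = 0.
Total collected = 2 + 3 + 4 + 0 = 9.

9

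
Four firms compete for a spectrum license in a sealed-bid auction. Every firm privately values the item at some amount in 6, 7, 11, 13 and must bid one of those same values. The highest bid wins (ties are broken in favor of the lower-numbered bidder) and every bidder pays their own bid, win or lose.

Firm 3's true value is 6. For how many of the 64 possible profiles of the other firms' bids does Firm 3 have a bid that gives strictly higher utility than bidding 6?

Others bid (6, 6, 6): truth gives -6; bid 7 gives -1 > -6. Violating.
Others bid (6, 6, 7): truth gives -6; bid 7 gives -1 > -6. Violating.
Others bid (6, 6, 11): truth gives -6; bid 11 gives -5 > -6. Violating.
Others bid (6, 7, 6): truth gives -6; bid 11 gives -5 > -6. Violating.
Others bid (6, 6, 13): truth gives -6; no alternative beats it.
Others bid (6, 7, 13): truth gives -6; no alternative beats it.
(Checking all 64 profiles: 12 have a profitable deviation, 52 do not.)

12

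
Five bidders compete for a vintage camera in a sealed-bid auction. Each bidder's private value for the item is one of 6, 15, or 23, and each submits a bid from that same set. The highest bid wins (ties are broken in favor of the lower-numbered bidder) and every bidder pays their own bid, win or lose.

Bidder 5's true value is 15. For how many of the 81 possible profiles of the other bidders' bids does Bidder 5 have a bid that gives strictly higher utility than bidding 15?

80

Others bid (6, 6, 6, 15): truth gives -15; bid 6 gives -6 > -15. Violating.
Others bid (6, 6, 6, 23): truth gives -15; bid 6 gives -6 > -15. Violating.
Others bid (6, 6, 15, 6): truth gives -15; bid 6 gives -6 > -15. Violating.
Others bid (6, 6, 15, 15): truth gives -15; bid 6 gives -6 > -15. Violating.
Others bid (6, 6, 6, 6): truth gives 0; no alternative beats it.
(Checking all 81 profiles: 80 have a profitable deviation, 1 does not.)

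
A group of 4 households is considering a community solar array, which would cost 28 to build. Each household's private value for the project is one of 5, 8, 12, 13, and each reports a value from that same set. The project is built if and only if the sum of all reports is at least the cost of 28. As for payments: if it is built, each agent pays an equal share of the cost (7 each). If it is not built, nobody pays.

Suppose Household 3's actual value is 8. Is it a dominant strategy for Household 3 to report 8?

No

Consider the case where Household 1 reports 5, Household 2 reports 5 and Household 4 reports 5.
Truthful report 8: project not built, utility 0.
Report 13 instead: project built, pays 7, utility 8 - 7 = 1.
Since 1 > 0, reporting 13 is strictly better here, so truthful reporting is not dominant.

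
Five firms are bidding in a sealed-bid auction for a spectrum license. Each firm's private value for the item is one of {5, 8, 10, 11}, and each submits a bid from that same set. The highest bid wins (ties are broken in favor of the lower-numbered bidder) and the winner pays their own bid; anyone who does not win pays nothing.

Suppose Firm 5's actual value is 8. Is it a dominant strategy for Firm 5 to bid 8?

Yes

Check each profile of the others' bids and compare truth against every alternative bid.
Others bid (5, 5, 5, 5): truth gives 0, best alternative gives 0.
Others bid (5, 5, 5, 8): truth gives 0, best alternative gives 0.
Others bid (5, 5, 5, 10): truth gives 0, best alternative gives 0.
Others bid (5, 5, 5, 11): truth gives 0, best alternative gives 0.
Others bid (5, 5, 8, 5): truth gives 0, best alternative gives 0.
Others bid (5, 5, 8, 8): truth gives 0, best alternative gives 0.
(Remaining 250 profiles checked similarly; truth is weakly best in each.)
In every case the truthful bid is at least as good as any alternative, so it is a dominant strategy.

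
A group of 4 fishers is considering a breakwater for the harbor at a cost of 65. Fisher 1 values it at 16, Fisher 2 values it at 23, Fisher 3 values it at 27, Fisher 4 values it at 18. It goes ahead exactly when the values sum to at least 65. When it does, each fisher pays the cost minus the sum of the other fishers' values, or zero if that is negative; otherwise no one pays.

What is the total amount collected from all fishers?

12

Total value 84 ≥ cost 65, so it is built.
Fisher 1: others sum to 68; max(0, 65 - 68) = 0.
Fisher 2: others sum to 61; max(0, 65 - 61) = 4.
Fisher 3: others sum to 57; max(0, 65 - 57) = 8.
Fisher 4: others sum to 66; max(0, 65 - 66) = 0.
Total collected = 0 + 4 + 8 + 0 = 12.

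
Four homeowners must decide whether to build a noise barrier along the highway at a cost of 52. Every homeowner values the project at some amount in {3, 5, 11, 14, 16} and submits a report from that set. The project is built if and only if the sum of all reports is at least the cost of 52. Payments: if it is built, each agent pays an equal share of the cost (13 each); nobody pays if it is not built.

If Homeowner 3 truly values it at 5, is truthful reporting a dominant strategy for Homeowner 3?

Consider the case where Homeowner 1 reports 16, Homeowner 2 reports 16 and Homeowner 4 reports 16.
Truthful report 5: project built, pays 13, utility 5 - 13 = -8.
Report 3 instead: project not built, utility 0.
Since 0 > -8, reporting 3 is strictly better here, so truthful reporting is not dominant.

No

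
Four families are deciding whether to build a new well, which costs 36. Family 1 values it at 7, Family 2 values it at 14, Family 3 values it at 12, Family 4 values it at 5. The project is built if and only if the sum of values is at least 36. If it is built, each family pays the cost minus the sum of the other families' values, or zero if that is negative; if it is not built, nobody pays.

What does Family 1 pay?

5

Total value 38 ≥ cost 36, so the project is built.
The other families' values sum to 31.
Cost minus that sum is 36 - 31 = 5.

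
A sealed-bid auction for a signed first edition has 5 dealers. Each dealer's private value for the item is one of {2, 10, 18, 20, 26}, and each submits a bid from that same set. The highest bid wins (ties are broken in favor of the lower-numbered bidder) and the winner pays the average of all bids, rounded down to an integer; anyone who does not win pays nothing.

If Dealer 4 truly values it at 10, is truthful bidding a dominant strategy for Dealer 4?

Consider the case where Dealer 1 bids 2, Dealer 2 bids 2, Dealer 3 bids 2 and Dealer 5 bids 18.
Truthful bid 10: loses, pays 0, utility 0.
Bid 18 instead: wins, pays 8, utility 10 - 8 = 2.
Since 2 > 0, bidding 18 is strictly better here, so truthful bidding is not dominant.

No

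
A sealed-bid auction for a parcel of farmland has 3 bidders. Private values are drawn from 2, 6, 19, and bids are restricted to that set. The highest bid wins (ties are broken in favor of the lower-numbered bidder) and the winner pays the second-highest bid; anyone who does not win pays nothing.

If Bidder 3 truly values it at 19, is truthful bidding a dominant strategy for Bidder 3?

Yes

Check each profile of the others' bids and compare truth against every alternative bid.
Others bid (2, 6): truth gives 13, best alternative gives 0.
Others bid (6, 2): truth gives 13, best alternative gives 0.
Others bid (6, 6): truth gives 13, best alternative gives 0.
Others bid (2, 2): truth gives 17, best alternative gives 17.
Others bid (2, 19): truth gives 0, best alternative gives 0.
Others bid (6, 19): truth gives 0, best alternative gives 0.
(Remaining 3 profiles checked similarly; truth is weakly best in each.)
In every case the truthful bid is at least as good as any alternative, so it is a dominant strategy.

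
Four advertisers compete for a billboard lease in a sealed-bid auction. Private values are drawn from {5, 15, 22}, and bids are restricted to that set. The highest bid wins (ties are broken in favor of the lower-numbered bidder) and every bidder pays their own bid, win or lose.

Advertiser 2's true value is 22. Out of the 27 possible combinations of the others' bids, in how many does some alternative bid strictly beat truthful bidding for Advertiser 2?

Others bid (5, 5, 5): truth gives 0; bid 15 gives 7 > 0. Violating.
Others bid (5, 5, 15): truth gives 0; bid 15 gives 7 > 0. Violating.
Others bid (5, 15, 5): truth gives 0; bid 15 gives 7 > 0. Violating.
Others bid (5, 15, 15): truth gives 0; bid 15 gives 7 > 0. Violating.
Others bid (5, 5, 22): truth gives 0; no alternative beats it.
Others bid (5, 15, 22): truth gives 0; no alternative beats it.
(Checking all 27 profiles: 13 have a profitable deviation, 14 do not.)

13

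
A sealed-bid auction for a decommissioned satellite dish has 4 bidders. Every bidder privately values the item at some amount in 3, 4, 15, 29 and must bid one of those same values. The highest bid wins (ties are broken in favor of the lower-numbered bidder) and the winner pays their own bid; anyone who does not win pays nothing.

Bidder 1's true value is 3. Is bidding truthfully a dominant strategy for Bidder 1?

Check each profile of the others' bids and compare truth against every alternative bid.
Others bid (3, 3, 3): truth gives 0, best alternative gives -1.
Others bid (3, 3, 4): truth gives 0, best alternative gives -1.
Others bid (3, 4, 3): truth gives 0, best alternative gives -1.
Others bid (3, 4, 4): truth gives 0, best alternative gives -1.
Others bid (4, 3, 3): truth gives 0, best alternative gives -1.
Others bid (4, 3, 4): truth gives 0, best alternative gives -1.
(Remaining 58 profiles checked similarly; truth is weakly best in each.)
In every case the truthful bid is at least as good as any alternative, so it is a dominant strategy.

Yes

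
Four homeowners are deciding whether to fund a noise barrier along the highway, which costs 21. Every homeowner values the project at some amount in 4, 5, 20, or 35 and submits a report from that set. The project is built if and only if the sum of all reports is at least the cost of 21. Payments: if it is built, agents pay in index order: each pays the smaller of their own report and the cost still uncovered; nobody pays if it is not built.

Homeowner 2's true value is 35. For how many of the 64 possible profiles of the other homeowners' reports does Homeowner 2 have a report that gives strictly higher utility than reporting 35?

Others report (4, 4, 20): truth gives 18; report 4 gives 31 > 18. Violating.
Others report (4, 4, 35): truth gives 18; report 4 gives 31 > 18. Violating.
Others report (4, 5, 20): truth gives 18; report 4 gives 31 > 18. Violating.
Others report (4, 5, 35): truth gives 18; report 4 gives 31 > 18. Violating.
Others report (4, 4, 4): truth gives 18; no alternative beats it.
Others report (4, 4, 5): truth gives 18; no alternative beats it.
(Checking all 64 profiles: 24 have a profitable deviation, 40 do not.)

24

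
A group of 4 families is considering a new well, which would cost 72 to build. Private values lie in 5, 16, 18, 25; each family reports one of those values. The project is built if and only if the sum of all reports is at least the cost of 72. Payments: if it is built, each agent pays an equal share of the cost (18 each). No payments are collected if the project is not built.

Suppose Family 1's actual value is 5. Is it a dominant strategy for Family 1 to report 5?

Yes

Check each profile of the others' reports and compare truth against every alternative report.
Others report (16, 16, 25): truth gives 0, best alternative gives -13.
Others report (16, 18, 25): truth gives 0, best alternative gives -13.
Others report (16, 25, 16): truth gives 0, best alternative gives -13.
Others report (16, 25, 18): truth gives 0, best alternative gives -13.
Others report (16, 25, 25): truth gives 0, best alternative gives -13.
Others report (18, 16, 25): truth gives 0, best alternative gives -13.
(Remaining 58 profiles checked similarly; truth is weakly best in each.)
In every case the truthful report is at least as good as any alternative, so it is a dominant strategy.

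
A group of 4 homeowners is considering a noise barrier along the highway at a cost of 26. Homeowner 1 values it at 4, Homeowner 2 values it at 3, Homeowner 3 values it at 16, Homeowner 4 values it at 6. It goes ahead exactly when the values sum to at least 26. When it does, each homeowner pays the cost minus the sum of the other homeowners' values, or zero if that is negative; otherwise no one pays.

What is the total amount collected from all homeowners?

17

Total value 29 ≥ cost 26, so it is built.
Homeowner 1: others sum to 25; max(0, 26 - 25) = 1.
Homeowner 2: others sum to 26; max(0, 26 - 26) = 0.
Homeowner 3: others sum to 13; max(0, 26 - 13) = 13.
Homeowner 4: others sum to 23; max(0, 26 - 23) = 3.
Total collected = 1 + 0 + 13 + 3 = 17.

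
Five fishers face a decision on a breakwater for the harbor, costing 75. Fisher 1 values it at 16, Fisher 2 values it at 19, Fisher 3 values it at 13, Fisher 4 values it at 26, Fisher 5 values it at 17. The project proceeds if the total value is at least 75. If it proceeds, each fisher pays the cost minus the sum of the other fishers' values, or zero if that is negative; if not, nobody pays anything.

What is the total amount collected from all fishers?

Total value 91 ≥ cost 75, so it is built.
Fisher 1: others sum to 75; max(0, 75 - 75) = 0.
Fisher 2: others sum to 72; max(0, 75 - 72) = 3.
Fisher 3: others sum to 78; max(0, 75 - 78) = 0.
Fisher 4: others sum to 65; max(0, 75 - 65) = 10.
Fisher 5: others sum to 74; max(0, 75 - 74) = 1.
Total collected = 0 + 3 + 0 + 10 + 1 = 14.

14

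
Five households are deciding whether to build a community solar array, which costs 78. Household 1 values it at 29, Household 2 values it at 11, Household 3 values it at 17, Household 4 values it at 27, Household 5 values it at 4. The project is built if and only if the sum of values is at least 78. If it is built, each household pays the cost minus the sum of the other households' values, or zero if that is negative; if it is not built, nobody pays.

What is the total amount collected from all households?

44

Total value 88 ≥ cost 78, so it is built.
Household 1: others sum to 59; max(0, 78 - 59) = 19.
Household 2: others sum to 77; max(0, 78 - 77) = 1.
Household 3: others sum to 71; max(0, 78 - 71) = 7.
Household 4: others sum to 61; max(0, 78 - 61) = 17.
Household 5: others sum to 84; max(0, 78 - 84) = 0.
Total collected = 19 + 1 + 7 + 17 + 0 = 44.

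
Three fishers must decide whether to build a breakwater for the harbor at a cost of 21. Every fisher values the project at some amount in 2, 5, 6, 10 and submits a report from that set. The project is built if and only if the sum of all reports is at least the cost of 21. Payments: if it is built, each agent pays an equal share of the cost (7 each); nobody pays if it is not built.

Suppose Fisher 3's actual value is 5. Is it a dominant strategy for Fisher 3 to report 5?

No

Consider the case where Fisher 1 reports 6 and Fisher 2 reports 10.
Truthful report 5: project built, pays 7, utility 5 - 7 = -2.
Report 2 instead: project not built, utility 0.
Since 0 > -2, reporting 2 is strictly better here, so truthful reporting is not dominant.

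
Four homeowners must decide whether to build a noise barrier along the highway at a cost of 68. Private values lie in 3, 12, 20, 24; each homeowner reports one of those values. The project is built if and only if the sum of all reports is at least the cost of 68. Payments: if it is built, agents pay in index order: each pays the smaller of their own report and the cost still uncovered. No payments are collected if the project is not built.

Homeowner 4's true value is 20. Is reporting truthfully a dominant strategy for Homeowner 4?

Check each profile of the others' reports and compare truth against every alternative report.
Others report (20, 24, 24): truth gives 20, best alternative gives 20.
Others report (24, 20, 24): truth gives 20, best alternative gives 20.
Others report (24, 24, 20): truth gives 20, best alternative gives 20.
Others report (24, 24, 24): truth gives 20, best alternative gives 20.
Others report (20, 20, 24): truth gives 16, best alternative gives 16.
Others report (20, 24, 20): truth gives 16, best alternative gives 16.
(Remaining 58 profiles checked similarly; truth is weakly best in each.)
In every case the truthful report is at least as good as any alternative, so it is a dominant strategy.

Yes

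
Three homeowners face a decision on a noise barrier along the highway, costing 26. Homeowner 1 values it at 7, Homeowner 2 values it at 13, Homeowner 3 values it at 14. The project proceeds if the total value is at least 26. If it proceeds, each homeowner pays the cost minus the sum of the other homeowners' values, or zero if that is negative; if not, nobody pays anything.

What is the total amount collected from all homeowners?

Total value 34 ≥ cost 26, so it is built.
Homeowner 1: others sum to 27; max(0, 26 - 27) = 0.
Homeowner 2: others sum to 21; max(0, 26 - 21) = 5.
Homeowner 3: others sum to 20; max(0, 26 - 20) = 6.
Total collected = 0 + 5 + 6 = 11.

11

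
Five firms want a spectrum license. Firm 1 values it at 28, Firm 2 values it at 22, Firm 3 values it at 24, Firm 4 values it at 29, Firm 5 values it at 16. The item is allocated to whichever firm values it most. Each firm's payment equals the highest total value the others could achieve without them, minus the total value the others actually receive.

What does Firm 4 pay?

Firm 4 has the highest value and receives the item.
Without Firm 4, the item would go to the next-highest value, 28, so the others could achieve 28.
With Firm 4 present and winning, the others receive nothing, so their total is 0.
Payment = 28 - 0 = 28.

28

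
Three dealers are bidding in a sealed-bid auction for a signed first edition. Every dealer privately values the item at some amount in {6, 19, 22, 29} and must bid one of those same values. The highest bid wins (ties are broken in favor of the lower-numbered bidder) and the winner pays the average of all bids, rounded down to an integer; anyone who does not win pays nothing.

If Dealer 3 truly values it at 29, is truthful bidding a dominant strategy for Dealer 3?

No

Consider the case where Dealer 1 bids 6 and Dealer 2 bids 6.
Truthful bid 29: wins, pays 13, utility 29 - 13 = 16.
Bid 19 instead: wins, pays 10, utility 29 - 10 = 19.
Since 19 > 16, bidding 19 is strictly better here, so truthful bidding is not dominant.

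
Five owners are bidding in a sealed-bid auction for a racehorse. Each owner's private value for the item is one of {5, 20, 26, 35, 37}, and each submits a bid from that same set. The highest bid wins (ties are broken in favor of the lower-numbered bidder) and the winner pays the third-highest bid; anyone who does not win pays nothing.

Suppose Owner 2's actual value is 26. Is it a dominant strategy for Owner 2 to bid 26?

No

Consider the case where Owner 1 bids 5, Owner 3 bids 5, Owner 4 bids 5 and Owner 5 bids 35.
Truthful bid 26: loses, pays 0, utility 0.
Bid 35 instead: wins, pays 5, utility 26 - 5 = 21.
Since 21 > 0, bidding 35 is strictly better here, so truthful bidding is not dominant.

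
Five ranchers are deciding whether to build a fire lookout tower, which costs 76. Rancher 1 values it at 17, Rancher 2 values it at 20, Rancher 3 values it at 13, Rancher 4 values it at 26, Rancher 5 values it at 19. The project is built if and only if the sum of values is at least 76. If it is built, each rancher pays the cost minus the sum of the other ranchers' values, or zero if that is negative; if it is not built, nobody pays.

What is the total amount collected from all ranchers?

Total value 95 ≥ cost 76, so it is built.
Rancher 1: others sum to 78; max(0, 76 - 78) = 0.
Rancher 2: others sum to 75; max(0, 76 - 75) = 1.
Rancher 3: others sum to 82; max(0, 76 - 82) = 0.
Rancher 4: others sum to 69; max(0, 76 - 69) = 7.
Rancher 5: others sum to 76; max(0, 76 - 76) = 0.
Total collected = 0 + 1 + 0 + 7 + 0 = 8.

8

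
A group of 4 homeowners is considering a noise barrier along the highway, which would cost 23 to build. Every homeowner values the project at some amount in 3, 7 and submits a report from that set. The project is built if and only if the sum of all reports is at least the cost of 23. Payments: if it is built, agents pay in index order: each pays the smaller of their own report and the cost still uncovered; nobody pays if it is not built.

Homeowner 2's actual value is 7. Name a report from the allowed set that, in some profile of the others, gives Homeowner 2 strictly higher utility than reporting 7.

Suppose Homeowner 1 reports 7, Homeowner 3 reports 7 and Homeowner 4 reports 7.
Report 7: project built, pays 7, utility 7 - 7 = 0.
Report 3: project built, pays 3, utility 7 - 3 = 4.
So reporting 3 beats truth here (4 > 0).

3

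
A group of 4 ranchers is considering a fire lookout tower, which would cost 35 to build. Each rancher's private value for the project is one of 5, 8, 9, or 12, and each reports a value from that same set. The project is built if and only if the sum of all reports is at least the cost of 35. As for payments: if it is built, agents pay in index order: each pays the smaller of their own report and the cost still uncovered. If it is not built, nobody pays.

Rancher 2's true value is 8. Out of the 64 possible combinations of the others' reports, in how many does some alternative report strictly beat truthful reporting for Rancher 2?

Others report (8, 12, 12): truth gives 0; report 5 gives 3 > 0. Violating.
Others report (9, 9, 12): truth gives 0; report 5 gives 3 > 0. Violating.
Others report (9, 12, 9): truth gives 0; report 5 gives 3 > 0. Violating.
Others report (9, 12, 12): truth gives 0; report 5 gives 3 > 0. Violating.
Others report (5, 5, 5): truth gives 0; no alternative beats it.
Others report (5, 5, 8): truth gives 0; no alternative beats it.
(Checking all 64 profiles: 10 have a profitable deviation, 54 do not.)

10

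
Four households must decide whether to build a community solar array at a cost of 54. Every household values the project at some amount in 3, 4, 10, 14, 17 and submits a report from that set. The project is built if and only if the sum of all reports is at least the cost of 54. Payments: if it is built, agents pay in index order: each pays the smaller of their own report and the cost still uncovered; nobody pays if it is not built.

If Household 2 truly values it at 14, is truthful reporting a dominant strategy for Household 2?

Consider the case where Household 1 reports 10, Household 3 reports 17 and Household 4 reports 17.
Truthful report 14: project built, pays 14, utility 14 - 14 = 0.
Report 10 instead: project built, pays 10, utility 14 - 10 = 4.
Since 4 > 0, reporting 10 is strictly better here, so truthful reporting is not dominant.

No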